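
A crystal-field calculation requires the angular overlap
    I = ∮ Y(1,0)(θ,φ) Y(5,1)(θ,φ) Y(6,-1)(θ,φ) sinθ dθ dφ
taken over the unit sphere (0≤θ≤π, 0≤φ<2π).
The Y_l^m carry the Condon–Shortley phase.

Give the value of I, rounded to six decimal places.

Checks pass: Σm=0; 12 even; l₃=6∈[4,6].
(2·1+1)(2·5+1)(2·6+1) = 429
Δ: 0! 2! 10! / 13! → 1/858
sum: t=0:+1/14400 = 1/14400
3j²(1 5 6; 0 0 0) = Δ·Π!·Σ² = 6/143  (sign +1)
sum: t=0:+1/17280 = 1/17280
3j²(1 5 6; 0 1 -1) = Δ·Π!·Σ² = 35/858  (sign -1)
combine: 4πI² = 429·6/143·35/858 = 105/143
take √, sign -1: I = -0.24172507

-0.241725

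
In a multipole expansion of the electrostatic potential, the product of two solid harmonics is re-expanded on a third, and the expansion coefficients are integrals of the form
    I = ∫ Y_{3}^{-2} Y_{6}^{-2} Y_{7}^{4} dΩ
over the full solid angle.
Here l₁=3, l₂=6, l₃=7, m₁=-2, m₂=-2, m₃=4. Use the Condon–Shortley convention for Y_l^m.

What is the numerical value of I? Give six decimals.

0.049256

Rules hold: Σm=0, L=16 even, 3≤7≤9.
N = 7·13·15 = 1365
Δ = 2!·4!·10!/17! = 1/2042040
Racah Σ t=0..2: t=0:+1/207360 t=1:−1/57600 t=2:+1/207360 = -1/129600
⇒ 3j(3 6 7; 0 0 0)² = 168/12155, sgn +1
Racah Σ t=1..2: t=1:−1/725760 t=2:+1/967680 = -1/2903040
⇒ 3j(3 6 7; -2 -2 4)² = 5/3094, sgn +1
4πI² = N·(3j₀)²·(3jₘ)² = 1260/41327
I = +1·√(0.0304885/4π) = 0.04925648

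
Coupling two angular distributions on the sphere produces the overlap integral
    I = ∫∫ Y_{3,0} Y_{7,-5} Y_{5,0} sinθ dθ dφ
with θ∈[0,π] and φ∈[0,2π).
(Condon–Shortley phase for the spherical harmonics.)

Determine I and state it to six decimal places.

0.000000

Σmᵢ = -5 ≠ 0, so the φ-integral vanishes; I = 0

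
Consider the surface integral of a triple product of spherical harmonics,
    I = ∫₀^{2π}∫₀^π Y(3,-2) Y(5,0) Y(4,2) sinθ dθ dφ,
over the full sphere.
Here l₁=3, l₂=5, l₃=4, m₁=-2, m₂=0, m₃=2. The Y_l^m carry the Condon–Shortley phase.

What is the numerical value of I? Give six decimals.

-0.171327

Rules hold: Σm=0, L=12 even, 2≤4≤8.
N = 7·11·9 = 693
Δ = 4!·2!·6!/13! = 1/180180
Racah Σ t=1..3: t=1:−1/576 t=2:+1/144 t=3:−1/576 = 1/288
⇒ 3j(3 5 4; 0 0 0)² = 20/1001, sgn +1
Racah Σ t=3..4: t=3:−1/576 t=4:+1/2880 = -1/720
⇒ 3j(3 5 4; -2 0 2)² = 80/3003, sgn -1
4πI² = N·(3j₀)²·(3jₘ)² = 4800/13013
I = -1·√(0.368862/4π) = -0.17132746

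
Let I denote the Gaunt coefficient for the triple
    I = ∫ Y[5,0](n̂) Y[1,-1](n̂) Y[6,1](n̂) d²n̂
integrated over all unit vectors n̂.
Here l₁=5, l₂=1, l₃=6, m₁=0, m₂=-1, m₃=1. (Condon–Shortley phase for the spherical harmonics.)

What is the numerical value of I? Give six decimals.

-0.187239

Checks pass: Σm=0; 12 even; l₃=6∈[4,6].
(2·5+1)(2·1+1)(2·6+1) = 429
Δ: 0! 10! 2! / 13! → 1/858
sum: t=0:+1/14400 = 1/14400
3j²(5 1 6; 0 0 0) = Δ·Π!·Σ² = 6/143  (sign +1)
sum: t=0:+1/28800 = 1/28800
3j²(5 1 6; 0 -1 1) = Δ·Π!·Σ² = 7/286  (sign -1)
combine: 4πI² = 429·6/143·7/286 = 63/143
take √, sign -1: I = -0.18723944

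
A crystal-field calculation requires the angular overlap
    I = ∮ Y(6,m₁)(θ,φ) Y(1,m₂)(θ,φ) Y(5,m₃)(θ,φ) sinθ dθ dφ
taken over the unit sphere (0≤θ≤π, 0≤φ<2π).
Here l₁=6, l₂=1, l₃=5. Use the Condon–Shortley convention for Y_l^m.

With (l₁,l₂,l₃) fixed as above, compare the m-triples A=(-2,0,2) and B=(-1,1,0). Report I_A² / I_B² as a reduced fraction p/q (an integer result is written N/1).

32/21

Shared (l₁,l₂,l₃)=(6,1,5): N and (l;000)² cancel in I_A²/I_B².
A: Δ = 2!·10!·0!/13! = 1/858; Racah Σ t=1..1: t=1:−1/30240 = -1/30240; ⇒ 3j(6 1 5; -2 0 2)² = 16/429, sgn +1
B: Δ = 2!·10!·0!/13! = 1/858; Racah Σ t=2..2: t=2:+1/28800 = 1/28800; ⇒ 3j(6 1 5; -1 1 0)² = 7/286, sgn -1
I_A²/I_B² = (16/429)/(7/286) = 32/21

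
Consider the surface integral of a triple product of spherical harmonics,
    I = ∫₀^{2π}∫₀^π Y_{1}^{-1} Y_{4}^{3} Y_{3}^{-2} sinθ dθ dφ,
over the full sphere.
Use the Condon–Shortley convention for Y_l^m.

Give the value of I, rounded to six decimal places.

Rules hold: Σm=0, L=8 even, 3≤3≤5.
N = 3·9·7 = 189
Δ = 2!·0!·6!/9! = 1/252
Racah Σ t=1..1: t=1:−1/36 = -1/36
⇒ 3j(1 4 3; 0 0 0)² = 4/63, sgn +1
Racah Σ t=2..2: t=2:+1/240 = 1/240
⇒ 3j(1 4 3; -1 3 -2)² = 1/12, sgn -1
4πI² = N·(3j₀)²·(3jₘ)² = 1/1
I = -1·√(1/4π) = -0.28209479

-0.282095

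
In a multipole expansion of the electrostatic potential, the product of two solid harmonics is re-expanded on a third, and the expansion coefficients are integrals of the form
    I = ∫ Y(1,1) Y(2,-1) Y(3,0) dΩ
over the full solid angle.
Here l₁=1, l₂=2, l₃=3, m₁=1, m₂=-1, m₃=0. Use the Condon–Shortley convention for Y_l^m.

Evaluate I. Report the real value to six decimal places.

0.143048

m-sum 0 ✓  L=6 even ✓  1≤3≤3 ✓
Π(2lᵢ+1) = 3×5×7 = 105
triangle coeff Δ(1,2,3) = 1/105
Σ_t [0,0]: t=0:+1/4 = 1/4
(3j)²=3/35 [(1 2 3; 0 0 0)], sign=-1
Σ_t [0,0]: t=0:+1/12 = 1/12
(3j)²=1/35 [(1 2 3; 1 -1 0)], sign=-1
⇒ 4πI² = 9/35
I = (+1)√(9/35/(4π)) = 0.14304817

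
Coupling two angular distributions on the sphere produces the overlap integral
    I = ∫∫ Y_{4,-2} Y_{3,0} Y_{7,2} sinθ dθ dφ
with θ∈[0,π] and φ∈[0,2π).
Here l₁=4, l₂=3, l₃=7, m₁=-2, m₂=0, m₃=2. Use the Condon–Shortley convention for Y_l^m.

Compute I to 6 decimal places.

0.195286

Checks pass: Σm=0; 14 even; l₃=7∈[1,7].
(2·4+1)(2·3+1)(2·7+1) = 945
Δ: 0! 8! 6! / 15! → 1/45045
sum: t=0:+1/20736 = 1/20736
3j²(4 3 7; 0 0 0) = Δ·Π!·Σ² = 35/1287  (sign -1)
sum: t=0:+1/51840 = 1/51840
3j²(4 3 7; -2 0 2) = Δ·Π!·Σ² = 8/429  (sign -1)
combine: 4πI² = 945·35/1287·8/429 = 9800/20449
take √, sign +1: I = 0.19528643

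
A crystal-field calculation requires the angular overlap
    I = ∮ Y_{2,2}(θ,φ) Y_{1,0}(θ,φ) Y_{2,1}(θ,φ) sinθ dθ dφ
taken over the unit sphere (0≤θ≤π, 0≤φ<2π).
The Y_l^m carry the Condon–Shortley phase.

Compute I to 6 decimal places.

0.000000

Σmᵢ = 3 ≠ 0, so the φ-integral vanishes; I = 0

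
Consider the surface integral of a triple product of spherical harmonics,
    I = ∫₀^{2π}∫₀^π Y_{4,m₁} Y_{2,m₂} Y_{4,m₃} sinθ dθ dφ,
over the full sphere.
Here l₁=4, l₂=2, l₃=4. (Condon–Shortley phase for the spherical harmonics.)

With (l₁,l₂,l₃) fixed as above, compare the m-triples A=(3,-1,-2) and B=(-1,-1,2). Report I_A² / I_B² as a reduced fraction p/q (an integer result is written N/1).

l's match ⇒ only the (l;m) 3-j factors differ between A and B.
A: triangle coeff Δ(4,2,4) = 1/13860; Σ_t [0,1]: t=0:+1/240 t=1:−1/1440 = 1/288; (3j)²=5/132 [(4 2 4; 3 -1 -2)], sign=+1
B: triangle coeff Δ(4,2,4) = 1/13860; Σ_t [0,1]: t=0:+1/240 t=1:−1/96 = -1/160; (3j)²=27/1540 [(4 2 4; -1 -1 2)], sign=-1
I_A²/I_B² = (5/132)/(27/1540) = 175/81

175/81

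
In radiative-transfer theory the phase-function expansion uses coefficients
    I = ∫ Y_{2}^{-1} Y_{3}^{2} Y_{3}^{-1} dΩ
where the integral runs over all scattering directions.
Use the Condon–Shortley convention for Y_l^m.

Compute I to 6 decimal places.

Checks pass: Σm=0; 8 even; l₃=3∈[1,5].
(2·2+1)(2·3+1)(2·3+1) = 245
Δ: 2! 2! 4! / 9! → 1/3780
sum: t=0:+1/24 t=1:−1/4 t=2:+1/24 = -1/6
3j²(2 3 3; 0 0 0) = Δ·Π!·Σ² = 4/105  (sign +1)
sum: t=1:−1/48 t=2:+1/12 = 1/16
3j²(2 3 3; -1 2 -1) = Δ·Π!·Σ² = 1/28  (sign +1)
combine: 4πI² = 245·4/105·1/28 = 1/3
take √, sign +1: I = 0.16286750

0.162868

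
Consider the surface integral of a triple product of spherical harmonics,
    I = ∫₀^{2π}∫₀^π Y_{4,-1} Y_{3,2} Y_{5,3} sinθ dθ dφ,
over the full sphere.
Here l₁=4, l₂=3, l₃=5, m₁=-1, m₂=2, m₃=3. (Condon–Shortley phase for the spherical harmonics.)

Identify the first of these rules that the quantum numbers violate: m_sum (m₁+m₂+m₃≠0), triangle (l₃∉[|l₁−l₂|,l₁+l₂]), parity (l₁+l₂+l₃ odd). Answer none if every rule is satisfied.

Σmᵢ = 4  ✗
l₃∈[|l₁−l₂|,l₁+l₂]=[1,7], have l₃=5
Σlᵢ = 12 ⇒ even

m_sum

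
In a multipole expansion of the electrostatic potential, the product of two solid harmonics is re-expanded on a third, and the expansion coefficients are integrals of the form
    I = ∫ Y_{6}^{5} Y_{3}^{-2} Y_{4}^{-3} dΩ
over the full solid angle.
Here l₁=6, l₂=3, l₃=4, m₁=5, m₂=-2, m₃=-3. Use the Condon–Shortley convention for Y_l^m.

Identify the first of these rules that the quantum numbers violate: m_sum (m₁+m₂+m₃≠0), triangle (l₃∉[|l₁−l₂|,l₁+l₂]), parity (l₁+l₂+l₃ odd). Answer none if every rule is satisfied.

parity

azimuthal sum: 5 − 2 − 3 = 0  ✓
3 ≤ 4 ≤ 9 (triangle on l)  ✓
L = 6 + 3 + 4 = 13 (odd)  ✗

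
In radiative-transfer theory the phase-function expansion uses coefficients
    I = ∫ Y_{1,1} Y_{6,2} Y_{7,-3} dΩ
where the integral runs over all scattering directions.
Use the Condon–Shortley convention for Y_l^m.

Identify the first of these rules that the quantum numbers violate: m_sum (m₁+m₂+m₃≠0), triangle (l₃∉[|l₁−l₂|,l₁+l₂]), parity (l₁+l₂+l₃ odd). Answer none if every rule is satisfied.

Σmᵢ = 0  ✓
l₃∈[|l₁−l₂|,l₁+l₂]=[5,7], have l₃=7  ✓
Σlᵢ = 14 ⇒ even  ✓

none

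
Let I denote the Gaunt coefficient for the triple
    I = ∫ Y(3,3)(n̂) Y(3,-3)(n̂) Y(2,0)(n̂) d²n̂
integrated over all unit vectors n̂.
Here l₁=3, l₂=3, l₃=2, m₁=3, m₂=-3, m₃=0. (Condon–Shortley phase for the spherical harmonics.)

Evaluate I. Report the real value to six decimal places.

Checks pass: Σm=0; 8 even; l₃=2∈[0,6].
(2·3+1)(2·3+1)(2·2+1) = 245
Δ: 4! 2! 2! / 9! → 1/3780
sum: t=1:−1/24 t=2:+1/4 t=3:−1/24 = 1/6
3j²(3 3 2; 0 0 0) = Δ·Π!·Σ² = 4/105  (sign +1)
sum: t=0:+1/96 = 1/96
3j²(3 3 2; 3 -3 0) = Δ·Π!·Σ² = 5/84  (sign +1)
combine: 4πI² = 245·4/105·5/84 = 5/9
take √, sign +1: I = 0.21026104

0.210261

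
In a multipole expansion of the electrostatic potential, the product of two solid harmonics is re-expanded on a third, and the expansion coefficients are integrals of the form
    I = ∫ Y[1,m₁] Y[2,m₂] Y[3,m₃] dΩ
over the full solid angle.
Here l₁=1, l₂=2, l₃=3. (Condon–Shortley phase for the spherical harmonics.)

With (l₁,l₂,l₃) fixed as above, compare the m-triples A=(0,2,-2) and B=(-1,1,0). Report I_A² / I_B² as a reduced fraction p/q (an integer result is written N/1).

l's match ⇒ only the (l;m) 3-j factors differ between A and B.
A: triangle coeff Δ(1,2,3) = 1/105; Σ_t [0,0]: t=0:+1/24 = 1/24; (3j)²=1/21 [(1 2 3; 0 2 -2)], sign=-1
B: triangle coeff Δ(1,2,3) = 1/105; Σ_t [0,0]: t=0:+1/12 = 1/12; (3j)²=1/35 [(1 2 3; -1 1 0)], sign=-1
I_A²/I_B² = (1/21)/(1/35) = 5/3

5/3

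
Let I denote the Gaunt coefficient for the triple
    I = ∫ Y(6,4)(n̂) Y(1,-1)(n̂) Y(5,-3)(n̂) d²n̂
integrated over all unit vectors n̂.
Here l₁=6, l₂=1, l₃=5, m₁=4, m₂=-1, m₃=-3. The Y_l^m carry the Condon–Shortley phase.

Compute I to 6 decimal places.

0.274090

Checks pass: Σm=0; 12 even; l₃=5∈[5,7].
(2·6+1)(2·1+1)(2·5+1) = 429
Δ: 2! 10! 0! / 13! → 1/858
sum: t=1:−1/14400 = -1/14400
3j²(6 1 5; 0 0 0) = Δ·Π!·Σ² = 6/143  (sign +1)
sum: t=0:+1/161280 = 1/161280
3j²(6 1 5; 4 -1 -3) = Δ·Π!·Σ² = 15/286  (sign +1)
combine: 4πI² = 429·6/143·15/286 = 135/143
take √, sign +1: I = 0.27409047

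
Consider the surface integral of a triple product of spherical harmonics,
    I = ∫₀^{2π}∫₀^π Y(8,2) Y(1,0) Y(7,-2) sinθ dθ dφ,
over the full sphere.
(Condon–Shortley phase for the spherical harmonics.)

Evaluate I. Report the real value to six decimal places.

Rules hold: Σm=0, L=16 even, 7≤7≤9.
N = 17·3·15 = 765
Δ = 2!·14!·0!/17! = 1/2040
Racah Σ t=1..1: t=1:−1/25401600 = -1/25401600
⇒ 3j(8 1 7; 0 0 0)² = 8/255, sgn +1
Racah Σ t=1..1: t=1:−1/43545600 = -1/43545600
⇒ 3j(8 1 7; 2 0 -2)² = 1/34, sgn +1
4πI² = N·(3j₀)²·(3jₘ)² = 12/17
I = +1·√(0.705882/4π) = 0.23700703

0.237007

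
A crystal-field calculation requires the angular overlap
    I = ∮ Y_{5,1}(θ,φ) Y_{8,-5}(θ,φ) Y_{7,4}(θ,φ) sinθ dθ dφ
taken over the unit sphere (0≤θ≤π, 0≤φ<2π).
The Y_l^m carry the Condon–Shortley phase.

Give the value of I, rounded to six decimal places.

0.040568

Rules hold: Σm=0, L=20 even, 3≤7≤13.
N = 11·17·15 = 2805
Δ = 6!·4!·10!/21! = 1/814773960
Racah Σ t=1..5: t=1:−1/87091200 t=2:+1/4976640 t=3:−1/2073600 t=4:+1/4976640 t=5:−1/87091200 = -1/9676800
⇒ 3j(5 8 7; 0 0 0)² = 360/46189, sgn +1
Racah Σ t=0..3: t=0:+1/522547200 t=1:−1/58060800 t=2:+1/69672960 t=3:−1/783820800 = -1/447897600
⇒ 3j(5 8 7; 1 -5 4)² = 11/11628, sgn +1
4πI² = N·(3j₀)²·(3jₘ)² = 1650/79781
I = +1·√(0.0206816/4π) = 0.04056835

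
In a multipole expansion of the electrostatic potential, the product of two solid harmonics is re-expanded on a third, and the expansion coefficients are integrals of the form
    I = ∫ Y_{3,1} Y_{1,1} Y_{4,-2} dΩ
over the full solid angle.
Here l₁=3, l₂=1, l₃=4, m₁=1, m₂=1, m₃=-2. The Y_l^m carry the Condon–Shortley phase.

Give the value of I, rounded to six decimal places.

Rules hold: Σm=0, L=8 even, 2≤4≤4.
N = 7·3·9 = 189
Δ = 0!·6!·2!/9! = 1/252
Racah Σ t=0..0: t=0:+1/36 = 1/36
⇒ 3j(3 1 4; 0 0 0)² = 4/63, sgn +1
Racah Σ t=0..0: t=0:+1/96 = 1/96
⇒ 3j(3 1 4; 1 1 -2)² = 5/84, sgn +1
4πI² = N·(3j₀)²·(3jₘ)² = 5/7
I = +1·√(0.714286/4π) = 0.23841361

0.238414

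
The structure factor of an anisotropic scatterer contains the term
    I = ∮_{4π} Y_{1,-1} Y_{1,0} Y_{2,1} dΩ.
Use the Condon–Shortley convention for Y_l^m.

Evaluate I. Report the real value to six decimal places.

Checks pass: Σm=0; 4 even; l₃=2∈[0,2].
(2·1+1)(2·1+1)(2·2+1) = 45
Δ: 0! 2! 2! / 5! → 1/30
sum: t=0:+1/1 = 1/1
3j²(1 1 2; 0 0 0) = Δ·Π!·Σ² = 2/15  (sign +1)
sum: t=0:+1/2 = 1/2
3j²(1 1 2; -1 0 1) = Δ·Π!·Σ² = 1/10  (sign -1)
combine: 4πI² = 45·2/15·1/10 = 3/5
take √, sign -1: I = -0.21850969

-0.218510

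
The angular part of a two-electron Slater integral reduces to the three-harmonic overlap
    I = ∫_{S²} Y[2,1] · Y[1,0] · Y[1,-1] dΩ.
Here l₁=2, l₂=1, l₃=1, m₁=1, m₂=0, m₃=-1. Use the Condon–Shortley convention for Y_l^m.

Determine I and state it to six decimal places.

Rules hold: Σm=0, L=4 even, 1≤1≤3.
N = 5·3·3 = 45
Δ = 2!·2!·0!/5! = 1/30
Racah Σ t=1..1: t=1:−1/1 = -1/1
⇒ 3j(2 1 1; 0 0 0)² = 2/15, sgn +1
Racah Σ t=1..1: t=1:−1/2 = -1/2
⇒ 3j(2 1 1; 1 0 -1)² = 1/10, sgn -1
4πI² = N·(3j₀)²·(3jₘ)² = 3/5
I = -1·√(0.6/4π) = -0.21850969

-0.218510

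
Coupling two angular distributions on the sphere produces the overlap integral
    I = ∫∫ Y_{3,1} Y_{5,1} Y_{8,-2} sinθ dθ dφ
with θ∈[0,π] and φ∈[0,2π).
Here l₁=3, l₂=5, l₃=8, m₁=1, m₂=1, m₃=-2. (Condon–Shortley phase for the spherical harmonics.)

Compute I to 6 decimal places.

Rules hold: Σm=0, L=16 even, 2≤8≤8.
N = 7·11·17 = 1309
Δ = 0!·6!·10!/17! = 1/136136
Racah Σ t=0..0: t=0:+1/518400 = 1/518400
⇒ 3j(3 5 8; 0 0 0)² = 56/2431, sgn +1
Racah Σ t=0..0: t=0:+1/829440 = 1/829440
⇒ 3j(3 5 8; 1 1 -2)² = 225/9724, sgn +1
4πI² = N·(3j₀)²·(3jₘ)² = 22050/31603
I = +1·√(0.697719/4π) = 0.23563251

0.235633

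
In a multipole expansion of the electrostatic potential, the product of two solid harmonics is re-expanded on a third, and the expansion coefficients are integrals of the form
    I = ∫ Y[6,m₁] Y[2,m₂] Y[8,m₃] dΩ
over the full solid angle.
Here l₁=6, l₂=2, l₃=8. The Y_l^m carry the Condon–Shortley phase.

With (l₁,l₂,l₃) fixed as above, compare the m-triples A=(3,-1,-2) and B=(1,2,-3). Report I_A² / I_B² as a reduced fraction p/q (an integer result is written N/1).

Same 6,2,8: normalisation and zero-m 3j drop out of the ratio.
A: Δ: 0! 12! 4! / 17! → 1/30940; sum: t=0:+1/13063680 = 1/13063680; 3j²(6 2 8; 3 -1 -2) = Δ·Π!·Σ² = 10/1547  (sign +1)
B: Δ: 0! 12! 4! / 17! → 1/30940; sum: t=0:+1/14515200 = 1/14515200; 3j²(6 2 8; 1 2 -3) = Δ·Π!·Σ² = 33/3094  (sign -1)
I_A²/I_B² = (10/1547)/(33/3094) = 20/33

20/33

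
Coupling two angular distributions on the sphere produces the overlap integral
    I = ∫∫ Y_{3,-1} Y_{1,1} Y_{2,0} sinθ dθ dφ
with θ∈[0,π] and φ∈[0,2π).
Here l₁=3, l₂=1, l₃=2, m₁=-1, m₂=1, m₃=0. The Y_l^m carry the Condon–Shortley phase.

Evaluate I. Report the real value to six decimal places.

Checks pass: Σm=0; 6 even; l₃=2∈[2,4].
(2·3+1)(2·1+1)(2·2+1) = 105
Δ: 2! 4! 0! / 7! → 1/105
sum: t=1:−1/4 = -1/4
3j²(3 1 2; 0 0 0) = Δ·Π!·Σ² = 3/35  (sign -1)
sum: t=2:+1/8 = 1/8
3j²(3 1 2; -1 1 0) = Δ·Π!·Σ² = 2/35  (sign +1)
combine: 4πI² = 105·3/35·2/35 = 18/35
take √, sign -1: I = -0.20230066

-0.202301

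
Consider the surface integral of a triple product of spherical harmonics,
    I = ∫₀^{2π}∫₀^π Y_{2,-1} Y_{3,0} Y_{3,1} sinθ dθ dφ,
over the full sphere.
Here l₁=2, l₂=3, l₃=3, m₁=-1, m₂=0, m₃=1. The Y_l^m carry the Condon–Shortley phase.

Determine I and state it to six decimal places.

Checks pass: Σm=0; 8 even; l₃=3∈[1,5].
(2·2+1)(2·3+1)(2·3+1) = 245
Δ: 2! 2! 4! / 9! → 1/3780
sum: t=0:+1/24 t=1:−1/4 t=2:+1/24 = -1/6
3j²(2 3 3; 0 0 0) = Δ·Π!·Σ² = 4/105  (sign +1)
sum: t=1:−1/8 t=2:+1/12 = -1/24
3j²(2 3 3; -1 0 1) = Δ·Π!·Σ² = 1/210  (sign -1)
combine: 4πI² = 245·4/105·1/210 = 2/45
take √, sign -1: I = -0.05947080

-0.059471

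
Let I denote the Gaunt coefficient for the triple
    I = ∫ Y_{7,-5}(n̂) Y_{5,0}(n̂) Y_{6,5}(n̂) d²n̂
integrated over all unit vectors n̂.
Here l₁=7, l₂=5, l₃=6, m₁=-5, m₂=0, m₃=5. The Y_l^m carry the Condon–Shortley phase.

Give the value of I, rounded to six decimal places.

0.038107

Rules hold: Σm=0, L=18 even, 2≤6≤12.
N = 15·11·13 = 2145
Δ = 6!·8!·4!/19! = 1/174594420
Racah Σ t=1..5: t=1:−1/4147200 t=2:+1/207360 t=3:−1/82944 t=4:+1/207360 t=5:−1/4147200 = -1/345600
⇒ 3j(7 5 6; 0 0 0)² = 420/46189, sgn -1
Racah Σ t=4..5: t=4:+1/11612160 t=5:−1/14515200 = 1/58060800
⇒ 3j(7 5 6; -5 0 5)² = 55/58786, sgn -1
4πI² = N·(3j₀)²·(3jₘ)² = 24750/1356277
I = +1·√(0.0182485/4π) = 0.03810733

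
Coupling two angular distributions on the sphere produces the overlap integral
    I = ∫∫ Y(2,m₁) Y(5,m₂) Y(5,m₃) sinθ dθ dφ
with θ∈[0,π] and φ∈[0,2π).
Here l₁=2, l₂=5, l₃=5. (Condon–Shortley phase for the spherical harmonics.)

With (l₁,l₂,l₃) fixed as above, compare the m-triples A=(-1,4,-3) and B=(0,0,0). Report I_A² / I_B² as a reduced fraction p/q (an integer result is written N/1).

147/100

Same 2,5,5: normalisation and zero-m 3j drop out of the ratio.
A: Δ: 2! 2! 8! / 13! → 1/38610; sum: t=1:−1/80640 t=2:+1/10080 = 1/11520; 3j²(2 5 5; -1 4 -3) = Δ·Π!·Σ² = 49/1430  (sign +1)
B: Δ: 2! 2! 8! / 13! → 1/38610; sum: t=0:+1/2880 t=1:−1/576 t=2:+1/2880 = -1/960; 3j²(2 5 5; 0 0 0) = Δ·Π!·Σ² = 10/429  (sign +1)
I_A²/I_B² = (49/1430)/(10/429) = 147/100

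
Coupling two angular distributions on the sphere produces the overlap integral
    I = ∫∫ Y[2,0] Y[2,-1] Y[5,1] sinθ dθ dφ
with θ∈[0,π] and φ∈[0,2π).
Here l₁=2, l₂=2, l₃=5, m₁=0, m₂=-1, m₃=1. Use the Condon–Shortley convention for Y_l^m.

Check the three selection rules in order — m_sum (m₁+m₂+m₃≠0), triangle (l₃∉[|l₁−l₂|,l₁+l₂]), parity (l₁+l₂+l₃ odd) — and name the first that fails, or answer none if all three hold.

azimuthal sum: 0 − 1 + 1 = 0  ✓
0 ≤ 5 ≤ 4 (triangle on l)  ✗
L = 2 + 2 + 5 = 9 (odd)

triangle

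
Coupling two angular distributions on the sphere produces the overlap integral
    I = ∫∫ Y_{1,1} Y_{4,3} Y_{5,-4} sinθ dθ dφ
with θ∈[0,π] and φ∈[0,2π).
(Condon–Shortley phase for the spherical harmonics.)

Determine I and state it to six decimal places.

0.294638

m-sum 0 ✓  L=10 even ✓  3≤5≤5 ✓
Π(2lᵢ+1) = 3×9×11 = 297
triangle coeff Δ(1,4,5) = 1/495
Σ_t [0,0]: t=0:+1/576 = 1/576
(3j)²=5/99 [(1 4 5; 0 0 0)], sign=-1
Σ_t [0,0]: t=0:+1/10080 = 1/10080
(3j)²=4/55 [(1 4 5; 1 3 -4)], sign=-1
⇒ 4πI² = 12/11
I = (+1)√(12/11/(4π)) = 0.29463840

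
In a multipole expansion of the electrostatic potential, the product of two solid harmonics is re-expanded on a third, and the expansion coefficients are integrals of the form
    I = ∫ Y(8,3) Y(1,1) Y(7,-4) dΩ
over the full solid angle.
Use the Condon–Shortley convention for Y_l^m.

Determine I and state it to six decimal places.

-0.096758

m-sum 0 ✓  L=16 even ✓  7≤7≤9 ✓
Π(2lᵢ+1) = 17×3×15 = 765
triangle coeff Δ(8,1,7) = 1/2040
Σ_t [1,1]: t=1:−1/25401600 = -1/25401600
(3j)²=8/255 [(8 1 7; 0 0 0)], sign=+1
Σ_t [2,2]: t=2:+1/479001600 = 1/479001600
(3j)²=1/204 [(8 1 7; 3 1 -4)], sign=-1
⇒ 4πI² = 2/17
I = (-1)√(2/17/(4π)) = -0.09675772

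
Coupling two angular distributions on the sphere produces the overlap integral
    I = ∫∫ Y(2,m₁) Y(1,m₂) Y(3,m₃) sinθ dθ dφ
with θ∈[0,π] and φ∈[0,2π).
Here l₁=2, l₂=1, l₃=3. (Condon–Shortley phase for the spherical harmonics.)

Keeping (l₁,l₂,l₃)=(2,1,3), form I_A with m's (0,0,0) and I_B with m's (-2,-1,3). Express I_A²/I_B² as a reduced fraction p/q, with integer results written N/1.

3/5

l's match ⇒ only the (l;m) 3-j factors differ between A and B.
A: triangle coeff Δ(2,1,3) = 1/105; Σ_t [0,0]: t=0:+1/4 = 1/4; (3j)²=3/35 [(2 1 3; 0 0 0)], sign=-1
B: triangle coeff Δ(2,1,3) = 1/105; Σ_t [0,0]: t=0:+1/48 = 1/48; (3j)²=1/7 [(2 1 3; -2 -1 3)], sign=+1
I_A²/I_B² = (3/35)/(1/7) = 3/5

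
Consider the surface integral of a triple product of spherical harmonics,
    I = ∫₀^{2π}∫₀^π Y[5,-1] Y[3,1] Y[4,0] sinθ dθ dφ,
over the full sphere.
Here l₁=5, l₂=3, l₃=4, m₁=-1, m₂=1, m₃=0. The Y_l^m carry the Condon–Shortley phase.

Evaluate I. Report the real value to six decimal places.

-0.086020

Checks pass: Σm=0; 12 even; l₃=4∈[2,8].
(2·5+1)(2·3+1)(2·4+1) = 693
Δ: 4! 6! 2! / 13! → 1/180180
sum: t=1:−1/576 t=2:+1/144 t=3:−1/576 = 1/288
3j²(5 3 4; 0 0 0) = Δ·Π!·Σ² = 20/1001  (sign +1)
sum: t=2:+1/384 t=3:−1/216 t=4:+1/2304 = -11/6912
3j²(5 3 4; -1 1 0) = Δ·Π!·Σ² = 11/1638  (sign -1)
combine: 4πI² = 693·20/1001·11/1638 = 110/1183
take √, sign -1: I = -0.08601992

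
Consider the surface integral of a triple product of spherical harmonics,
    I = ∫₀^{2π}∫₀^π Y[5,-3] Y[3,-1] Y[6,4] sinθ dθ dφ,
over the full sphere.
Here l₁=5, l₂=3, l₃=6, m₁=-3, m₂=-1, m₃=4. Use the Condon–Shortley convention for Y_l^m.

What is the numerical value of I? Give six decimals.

m-sum 0 ✓  L=14 even ✓  2≤6≤8 ✓
Π(2lᵢ+1) = 11×7×13 = 1001
triangle coeff Δ(5,3,6) = 1/675675
Σ_t [0,2]: t=0:+1/8640 t=1:−1/2304 t=2:+1/8640 = -7/34560
(3j)²=7/429 [(5 3 6; 0 0 0)], sign=-1
Σ_t [0,2]: t=0:+1/322560 t=1:−1/30240 t=2:+1/69120 = -1/64512
(3j)²=10/1001 [(5 3 6; -3 -1 4)], sign=-1
⇒ 4πI² = 70/429
I = (+1)√(70/429/(4π)) = 0.11395029

0.113950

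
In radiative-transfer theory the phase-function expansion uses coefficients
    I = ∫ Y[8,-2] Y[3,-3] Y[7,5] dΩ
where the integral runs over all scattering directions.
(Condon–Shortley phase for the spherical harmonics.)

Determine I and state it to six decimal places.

Checks pass: Σm=0; 18 even; l₃=7∈[5,11].
(2·8+1)(2·3+1)(2·7+1) = 1785
Δ: 4! 12! 2! / 19! → 1/5290740
sum: t=1:−1/7257600 t=2:+1/2073600 t=3:−1/7257600 = 1/4838400
3j²(8 3 7; 0 0 0) = Δ·Π!·Σ² = 252/20995  (sign -1)
sum: t=0:+1/348364800 = 1/348364800
3j²(8 3 7; -2 -3 5) = Δ·Π!·Σ² = 165/58786  (sign +1)
combine: 4πI² = 1785·252/20995·165/58786 = 62370/1037153
take √, sign -1: I = -0.06917697

-0.069177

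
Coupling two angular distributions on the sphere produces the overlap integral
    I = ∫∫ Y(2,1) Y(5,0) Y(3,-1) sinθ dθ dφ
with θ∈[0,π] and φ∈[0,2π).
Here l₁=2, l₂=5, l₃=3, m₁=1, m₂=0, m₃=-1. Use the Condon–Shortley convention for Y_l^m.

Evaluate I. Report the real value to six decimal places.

Checks pass: Σm=0; 10 even; l₃=3∈[3,7].
(2·2+1)(2·5+1)(2·3+1) = 385
Δ: 4! 0! 6! / 11! → 1/2310
sum: t=2:+1/144 = 1/144
3j²(2 5 3; 0 0 0) = Δ·Π!·Σ² = 10/231  (sign -1)
sum: t=1:−1/288 = -1/288
3j²(2 5 3; 1 0 -1) = Δ·Π!·Σ² = 5/231  (sign -1)
combine: 4πI² = 385·10/231·5/231 = 250/693
take √, sign +1: I = 0.16943318

0.169433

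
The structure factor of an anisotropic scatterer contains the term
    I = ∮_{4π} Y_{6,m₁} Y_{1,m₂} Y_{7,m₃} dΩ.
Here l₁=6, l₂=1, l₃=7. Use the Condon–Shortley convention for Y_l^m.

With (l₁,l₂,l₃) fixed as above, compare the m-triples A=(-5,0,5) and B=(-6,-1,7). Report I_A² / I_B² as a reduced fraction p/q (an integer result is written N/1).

Same 6,1,7: normalisation and zero-m 3j drop out of the ratio.
A: Δ: 0! 12! 2! / 15! → 1/1365; sum: t=0:+1/39916800 = 1/39916800; 3j²(6 1 7; -5 0 5) = Δ·Π!·Σ² = 8/455  (sign +1)
B: Δ: 0! 12! 2! / 15! → 1/1365; sum: t=0:+1/958003200 = 1/958003200; 3j²(6 1 7; -6 -1 7) = Δ·Π!·Σ² = 1/15  (sign +1)
I_A²/I_B² = (8/455)/(1/15) = 24/91

24/91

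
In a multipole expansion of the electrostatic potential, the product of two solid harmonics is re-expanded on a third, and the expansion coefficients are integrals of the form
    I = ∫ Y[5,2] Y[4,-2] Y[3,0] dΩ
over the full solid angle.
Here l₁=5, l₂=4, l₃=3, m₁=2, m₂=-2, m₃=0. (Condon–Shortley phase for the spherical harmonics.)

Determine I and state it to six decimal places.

m-sum 0 ✓  L=12 even ✓  1≤3≤9 ✓
Π(2lᵢ+1) = 11×9×7 = 693
triangle coeff Δ(5,4,3) = 1/180180
Σ_t [2,4]: t=2:+1/576 t=3:−1/144 t=4:+1/576 = -1/288
(3j)²=20/1001 [(5 4 3; 0 0 0)], sign=+1
Σ_t [0,2]: t=0:+1/8640 t=1:−1/480 t=2:+1/576 = -1/4320
(3j)²=1/2145 [(5 4 3; 2 -2 0)], sign=+1
⇒ 4πI² = 12/1859
I = (+1)√(12/1859/(4π)) = 0.02266449

0.022664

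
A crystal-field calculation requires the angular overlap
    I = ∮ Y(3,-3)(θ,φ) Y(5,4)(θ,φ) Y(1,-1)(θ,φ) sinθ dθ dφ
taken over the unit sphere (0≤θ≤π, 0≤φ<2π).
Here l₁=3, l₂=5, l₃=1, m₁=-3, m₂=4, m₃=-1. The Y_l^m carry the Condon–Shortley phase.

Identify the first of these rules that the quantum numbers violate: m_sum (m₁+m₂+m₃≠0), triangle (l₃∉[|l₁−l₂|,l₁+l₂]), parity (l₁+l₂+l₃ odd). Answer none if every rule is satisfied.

azimuthal sum: -3 + 4 − 1 = 0  ✓
2 ≤ 1 ≤ 8 (triangle on l)  ✗
L = 3 + 5 + 1 = 9 (odd)

triangle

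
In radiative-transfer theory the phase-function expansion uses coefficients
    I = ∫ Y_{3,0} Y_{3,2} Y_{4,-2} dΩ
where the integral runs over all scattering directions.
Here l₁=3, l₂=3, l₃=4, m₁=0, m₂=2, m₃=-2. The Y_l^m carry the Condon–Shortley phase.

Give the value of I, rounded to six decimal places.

Checks pass: Σm=0; 10 even; l₃=4∈[0,6].
(2·3+1)(2·3+1)(2·4+1) = 441
Δ: 2! 4! 4! / 11! → 1/34650
sum: t=0:+1/72 t=1:−1/16 t=2:+1/72 = -5/144
3j²(3 3 4; 0 0 0) = Δ·Π!·Σ² = 2/77  (sign -1)
sum: t=1:−1/96 t=2:+1/72 = 1/288
3j²(3 3 4; 0 2 -2) = Δ·Π!·Σ² = 1/462  (sign +1)
combine: 4πI² = 441·2/77·1/462 = 3/121
take √, sign -1: I = -0.04441841

-0.044418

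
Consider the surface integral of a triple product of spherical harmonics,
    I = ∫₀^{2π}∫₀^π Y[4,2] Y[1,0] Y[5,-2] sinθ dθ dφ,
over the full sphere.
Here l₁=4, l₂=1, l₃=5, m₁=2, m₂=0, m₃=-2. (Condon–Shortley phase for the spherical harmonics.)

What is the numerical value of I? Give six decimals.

m-sum 0 ✓  L=10 even ✓  3≤5≤5 ✓
Π(2lᵢ+1) = 9×3×11 = 297
triangle coeff Δ(4,1,5) = 1/495
Σ_t [0,0]: t=0:+1/576 = 1/576
(3j)²=5/99 [(4 1 5; 0 0 0)], sign=-1
Σ_t [0,0]: t=0:+1/1440 = 1/1440
(3j)²=7/165 [(4 1 5; 2 0 -2)], sign=-1
⇒ 4πI² = 7/11
I = (+1)√(7/11/(4π)) = 0.22503380

0.225034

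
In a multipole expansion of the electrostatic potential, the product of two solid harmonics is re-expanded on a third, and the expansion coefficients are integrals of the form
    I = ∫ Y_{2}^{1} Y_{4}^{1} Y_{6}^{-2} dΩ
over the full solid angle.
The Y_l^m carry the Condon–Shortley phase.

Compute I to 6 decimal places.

0.238034

Checks pass: Σm=0; 12 even; l₃=6∈[2,6].
(2·2+1)(2·4+1)(2·6+1) = 585
Δ: 0! 4! 8! / 13! → 1/6435
sum: t=0:+1/2304 = 1/2304
3j²(2 4 6; 0 0 0) = Δ·Π!·Σ² = 5/143  (sign +1)
sum: t=0:+1/4320 = 1/4320
3j²(2 4 6; 1 1 -2) = Δ·Π!·Σ² = 224/6435  (sign +1)
combine: 4πI² = 585·5/143·224/6435 = 1120/1573
take √, sign +1: I = 0.23803440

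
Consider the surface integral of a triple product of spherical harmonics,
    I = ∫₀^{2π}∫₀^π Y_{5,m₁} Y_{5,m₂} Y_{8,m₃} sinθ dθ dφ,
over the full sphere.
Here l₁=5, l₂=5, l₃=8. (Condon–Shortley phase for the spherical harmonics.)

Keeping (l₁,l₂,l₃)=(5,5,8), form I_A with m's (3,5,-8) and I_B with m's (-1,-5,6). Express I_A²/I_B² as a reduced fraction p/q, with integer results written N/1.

5/7

l's match ⇒ only the (l;m) 3-j factors differ between A and B.
A: triangle coeff Δ(5,5,8) = 1/37413090; Σ_t [2,2]: t=2:+1/3251404800 = 1/3251404800; (3j)²=5/323 [(5 5 8; 3 5 -8)], sign=+1
B: triangle coeff Δ(5,5,8) = 1/37413090; Σ_t [0,0]: t=0:+1/116121600 = 1/116121600; (3j)²=7/323 [(5 5 8; -1 -5 6)], sign=+1
I_A²/I_B² = (5/323)/(7/323) = 5/7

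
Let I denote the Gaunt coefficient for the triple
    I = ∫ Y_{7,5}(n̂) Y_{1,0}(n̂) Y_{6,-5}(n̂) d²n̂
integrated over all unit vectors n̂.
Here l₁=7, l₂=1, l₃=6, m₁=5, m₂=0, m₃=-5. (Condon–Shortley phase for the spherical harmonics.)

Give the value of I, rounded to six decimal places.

Checks pass: Σm=0; 14 even; l₃=6∈[6,8].
(2·7+1)(2·1+1)(2·6+1) = 585
Δ: 2! 12! 0! / 15! → 1/1365
sum: t=1:−1/518400 = -1/518400
3j²(7 1 6; 0 0 0) = Δ·Π!·Σ² = 7/195  (sign -1)
sum: t=1:−1/39916800 = -1/39916800
3j²(7 1 6; 5 0 -5) = Δ·Π!·Σ² = 8/455  (sign +1)
combine: 4πI² = 585·7/195·8/455 = 24/65
take √, sign -1: I = -0.17141310

-0.171413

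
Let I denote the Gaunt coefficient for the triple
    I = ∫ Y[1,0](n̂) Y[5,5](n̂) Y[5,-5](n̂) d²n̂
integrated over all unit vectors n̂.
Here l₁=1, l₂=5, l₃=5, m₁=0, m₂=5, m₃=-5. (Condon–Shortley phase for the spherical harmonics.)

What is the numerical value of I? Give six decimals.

L=11 odd ⇒ parity kills the (l;000) factor ⇒ I = 0

0.000000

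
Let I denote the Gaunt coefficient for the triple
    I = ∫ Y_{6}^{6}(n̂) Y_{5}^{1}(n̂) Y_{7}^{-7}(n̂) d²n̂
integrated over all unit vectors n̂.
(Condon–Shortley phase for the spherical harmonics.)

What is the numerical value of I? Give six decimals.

Rules hold: Σm=0, L=18 even, 1≤7≤11.
N = 13·11·15 = 2145
Δ = 4!·8!·6!/19! = 1/174594420
Racah Σ t=0..4: t=0:+1/4147200 t=1:−1/207360 t=2:+1/82944 t=3:−1/207360 t=4:+1/4147200 = 1/345600
⇒ 3j(6 5 7; 0 0 0)² = 420/46189, sgn -1
Racah Σ t=0..0: t=0:+1/696729600 = 1/696729600
⇒ 3j(6 5 7; 6 1 -7)² = 11/1292, sgn +1
4πI² = N·(3j₀)²·(3jₘ)² = 17325/104329
I = -1·√(0.166061/4π) = -0.11495534

-0.114955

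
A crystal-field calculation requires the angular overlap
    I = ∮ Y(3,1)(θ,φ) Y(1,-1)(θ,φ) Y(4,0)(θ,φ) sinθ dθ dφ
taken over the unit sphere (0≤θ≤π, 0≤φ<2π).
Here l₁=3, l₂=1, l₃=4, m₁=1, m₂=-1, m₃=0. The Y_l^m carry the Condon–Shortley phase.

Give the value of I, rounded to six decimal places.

0.150786

m-sum 0 ✓  L=8 even ✓  2≤4≤4 ✓
Π(2lᵢ+1) = 7×3×9 = 189
triangle coeff Δ(3,1,4) = 1/252
Σ_t [0,0]: t=0:+1/36 = 1/36
(3j)²=4/63 [(3 1 4; 0 0 0)], sign=+1
Σ_t [0,0]: t=0:+1/96 = 1/96
(3j)²=1/42 [(3 1 4; 1 -1 0)], sign=+1
⇒ 4πI² = 2/7
I = (+1)√(2/7/(4π)) = 0.15078601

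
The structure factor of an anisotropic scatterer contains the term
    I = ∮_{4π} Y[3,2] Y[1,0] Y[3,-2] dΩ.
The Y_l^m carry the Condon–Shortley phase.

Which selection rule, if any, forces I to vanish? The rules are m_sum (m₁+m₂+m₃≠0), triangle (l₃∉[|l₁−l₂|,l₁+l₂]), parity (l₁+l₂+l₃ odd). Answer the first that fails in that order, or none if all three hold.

m₁+m₂+m₃ = 2 + 0 − 2 = 0  ✓
triangle: |3−1|=2 ≤ l₃=3 ≤ 3+1=4  ✓
parity: l₁+l₂+l₃ = 7 is odd  ✗

parity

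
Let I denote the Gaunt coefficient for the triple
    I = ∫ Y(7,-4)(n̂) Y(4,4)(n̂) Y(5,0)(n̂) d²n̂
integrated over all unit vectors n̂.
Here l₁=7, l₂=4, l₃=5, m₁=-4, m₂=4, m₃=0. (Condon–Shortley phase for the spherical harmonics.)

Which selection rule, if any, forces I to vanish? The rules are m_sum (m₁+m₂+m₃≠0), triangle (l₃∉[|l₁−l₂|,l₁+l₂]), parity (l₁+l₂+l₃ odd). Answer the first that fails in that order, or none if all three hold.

m₁+m₂+m₃ = -4 + 4 + 0 = 0  ✓
triangle: |7−4|=3 ≤ l₃=5 ≤ 7+4=11  ✓
parity: l₁+l₂+l₃ = 16 is even  ✓

none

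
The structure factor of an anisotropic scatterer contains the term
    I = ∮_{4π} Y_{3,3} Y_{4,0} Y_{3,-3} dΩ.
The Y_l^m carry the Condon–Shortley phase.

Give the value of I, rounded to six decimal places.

m-sum 0 ✓  L=10 even ✓  1≤3≤7 ✓
Π(2lᵢ+1) = 7×9×7 = 441
triangle coeff Δ(3,4,3) = 1/34650
Σ_t [1,3]: t=1:−1/72 t=2:+1/16 t=3:−1/72 = 5/144
(3j)²=2/77 [(3 4 3; 0 0 0)], sign=-1
Σ_t [0,0]: t=0:+1/1152 = 1/1152
(3j)²=1/154 [(3 4 3; 3 0 -3)], sign=+1
⇒ 4πI² = 9/121
I = (-1)√(9/121/(4π)) = -0.07693494

-0.076935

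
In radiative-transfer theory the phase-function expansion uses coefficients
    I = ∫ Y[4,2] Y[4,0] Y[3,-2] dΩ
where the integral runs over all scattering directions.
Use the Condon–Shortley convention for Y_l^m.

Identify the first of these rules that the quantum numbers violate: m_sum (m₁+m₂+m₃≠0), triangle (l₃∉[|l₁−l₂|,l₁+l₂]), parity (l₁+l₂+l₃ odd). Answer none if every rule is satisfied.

m₁+m₂+m₃ = 2 + 0 − 2 = 0  ✓
triangle: |4−4|=0 ≤ l₃=3 ≤ 4+4=8  ✓
parity: l₁+l₂+l₃ = 11 is odd  ✗

parity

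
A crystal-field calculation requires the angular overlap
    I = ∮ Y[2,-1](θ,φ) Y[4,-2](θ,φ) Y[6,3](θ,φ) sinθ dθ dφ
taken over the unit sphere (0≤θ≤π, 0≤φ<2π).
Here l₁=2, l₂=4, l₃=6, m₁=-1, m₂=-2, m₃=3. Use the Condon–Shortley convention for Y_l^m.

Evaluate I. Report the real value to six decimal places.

-0.252474

m-sum 0 ✓  L=12 even ✓  2≤6≤6 ✓
Π(2lᵢ+1) = 5×9×13 = 585
triangle coeff Δ(2,4,6) = 1/6435
Σ_t [0,0]: t=0:+1/2304 = 1/2304
(3j)²=5/143 [(2 4 6; 0 0 0)], sign=+1
Σ_t [0,0]: t=0:+1/8640 = 1/8640
(3j)²=28/715 [(2 4 6; -1 -2 3)], sign=-1
⇒ 4πI² = 1260/1573
I = (-1)√(1260/1573/(4π)) = -0.25247360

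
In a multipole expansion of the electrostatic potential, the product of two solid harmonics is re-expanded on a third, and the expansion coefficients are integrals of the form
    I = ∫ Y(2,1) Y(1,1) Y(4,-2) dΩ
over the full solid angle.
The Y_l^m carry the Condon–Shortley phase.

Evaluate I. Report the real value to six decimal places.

|2−1|≤4≤2+1 violated ⇒ I = 0

0.000000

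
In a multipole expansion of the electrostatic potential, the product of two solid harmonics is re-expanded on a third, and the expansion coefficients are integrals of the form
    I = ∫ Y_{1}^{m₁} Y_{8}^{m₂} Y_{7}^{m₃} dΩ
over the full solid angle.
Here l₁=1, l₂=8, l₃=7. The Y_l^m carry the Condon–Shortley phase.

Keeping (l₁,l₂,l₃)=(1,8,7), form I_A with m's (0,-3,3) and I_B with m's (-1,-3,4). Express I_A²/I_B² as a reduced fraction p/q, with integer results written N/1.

11/2

Shared (l₁,l₂,l₃)=(1,8,7): N and (l;000)² cancel in I_A²/I_B².
A: Δ = 2!·0!·14!/17! = 1/2040; Racah Σ t=1..1: t=1:−1/87091200 = -1/87091200; ⇒ 3j(1 8 7; 0 -3 3)² = 11/408, sgn -1
B: Δ = 2!·0!·14!/17! = 1/2040; Racah Σ t=2..2: t=2:+1/479001600 = 1/479001600; ⇒ 3j(1 8 7; -1 -3 4)² = 1/204, sgn -1
I_A²/I_B² = (11/408)/(1/204) = 11/2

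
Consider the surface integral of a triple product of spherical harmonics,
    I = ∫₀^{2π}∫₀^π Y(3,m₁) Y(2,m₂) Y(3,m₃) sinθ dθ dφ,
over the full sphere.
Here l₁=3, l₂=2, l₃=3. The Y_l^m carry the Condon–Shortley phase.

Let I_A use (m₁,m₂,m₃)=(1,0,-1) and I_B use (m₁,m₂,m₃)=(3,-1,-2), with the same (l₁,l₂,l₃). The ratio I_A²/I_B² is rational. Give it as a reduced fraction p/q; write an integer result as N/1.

Shared (l₁,l₂,l₃)=(3,2,3): N and (l;000)² cancel in I_A²/I_B².
A: Δ = 2!·4!·2!/9! = 1/3780; Racah Σ t=0..2: t=0:+1/16 t=1:−1/6 t=2:+1/96 = -3/32; ⇒ 3j(3 2 3; 1 0 -1)² = 3/140, sgn -1
B: Δ = 2!·4!·2!/9! = 1/3780; Racah Σ t=0..0: t=0:+1/48 = 1/48; ⇒ 3j(3 2 3; 3 -1 -2)² = 5/84, sgn -1
I_A²/I_B² = (3/140)/(5/84) = 9/25

9/25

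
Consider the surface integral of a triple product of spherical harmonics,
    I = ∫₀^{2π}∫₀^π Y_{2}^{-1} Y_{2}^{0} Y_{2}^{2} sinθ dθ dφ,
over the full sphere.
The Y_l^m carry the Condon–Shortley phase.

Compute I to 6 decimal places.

-1 + 0 + 2 = 1 ≠ 0: azimuthal integral kills it; I = 0

0.000000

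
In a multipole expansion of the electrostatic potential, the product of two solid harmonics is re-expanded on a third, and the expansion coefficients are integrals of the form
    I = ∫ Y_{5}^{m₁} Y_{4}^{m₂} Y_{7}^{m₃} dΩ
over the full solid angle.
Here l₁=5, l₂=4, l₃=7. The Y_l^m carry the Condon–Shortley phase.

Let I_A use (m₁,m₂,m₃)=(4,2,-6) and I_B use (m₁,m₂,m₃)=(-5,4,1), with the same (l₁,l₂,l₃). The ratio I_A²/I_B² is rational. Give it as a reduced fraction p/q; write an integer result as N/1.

Shared (l₁,l₂,l₃)=(5,4,7): N and (l;000)² cancel in I_A²/I_B².
A: Δ = 2!·8!·6!/17! = 1/6126120; Racah Σ t=0..1: t=0:+1/7257600 t=1:−1/4838400 = -1/14515200; ⇒ 3j(5 4 7; 4 2 -6)² = 3/1190, sgn +1
B: Δ = 2!·8!·6!/17! = 1/6126120; Racah Σ t=2..2: t=2:+1/58060800 = 1/58060800; ⇒ 3j(5 4 7; -5 4 1)² = 1/4862, sgn +1
I_A²/I_B² = (3/1190)/(1/4862) = 429/35

429/35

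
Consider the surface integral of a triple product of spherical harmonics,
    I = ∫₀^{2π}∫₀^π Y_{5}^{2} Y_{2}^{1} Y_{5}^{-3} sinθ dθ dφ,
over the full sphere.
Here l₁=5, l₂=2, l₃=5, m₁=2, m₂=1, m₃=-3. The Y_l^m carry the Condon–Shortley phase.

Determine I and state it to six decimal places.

-0.161739

Rules hold: Σm=0, L=12 even, 3≤5≤7.
N = 11·5·11 = 605
Δ = 2!·8!·2!/13! = 1/38610
Racah Σ t=0..2: t=0:+1/2880 t=1:−1/576 t=2:+1/2880 = -1/960
⇒ 3j(5 2 5; 0 0 0)² = 10/429, sgn +1
Racah Σ t=1..2: t=1:−1/2880 t=2:+1/10080 = -1/4032
⇒ 3j(5 2 5; 2 1 -3)² = 10/429, sgn -1
4πI² = N·(3j₀)²·(3jₘ)² = 500/1521
I = -1·√(0.328731/4π) = -0.16173926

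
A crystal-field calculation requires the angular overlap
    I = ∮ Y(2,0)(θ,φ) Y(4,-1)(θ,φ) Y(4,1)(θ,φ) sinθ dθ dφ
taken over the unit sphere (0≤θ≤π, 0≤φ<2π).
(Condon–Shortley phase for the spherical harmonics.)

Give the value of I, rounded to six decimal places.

-0.139264

Rules hold: Σm=0, L=10 even, 2≤4≤6.
N = 5·9·9 = 405
Δ = 2!·2!·6!/11! = 1/13860
Racah Σ t=0..2: t=0:+1/192 t=1:−1/36 t=2:+1/192 = -5/288
⇒ 3j(2 4 4; 0 0 0)² = 20/693, sgn -1
Racah Σ t=0..2: t=0:+1/144 t=1:−1/48 t=2:+1/480 = -17/1440
⇒ 3j(2 4 4; 0 -1 1)² = 289/13860, sgn +1
4πI² = N·(3j₀)²·(3jₘ)² = 1445/5929
I = -1·√(0.243717/4π) = -0.13926381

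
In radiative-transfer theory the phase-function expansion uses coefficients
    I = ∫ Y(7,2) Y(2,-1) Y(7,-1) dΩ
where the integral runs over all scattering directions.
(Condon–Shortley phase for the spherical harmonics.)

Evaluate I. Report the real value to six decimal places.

0.077064

m-sum 0 ✓  L=16 even ✓  5≤7≤9 ✓
Π(2lᵢ+1) = 15×5×15 = 1125
triangle coeff Δ(7,2,7) = 1/185640
Σ_t [0,2]: t=0:+1/2419200 t=1:−1/518400 t=2:+1/2419200 = -1/907200
(3j)²=56/3315 [(7 2 7; 0 0 0)], sign=+1
Σ_t [0,1]: t=0:+1/1209600 t=1:−1/1935360 = 1/3225600
(3j)²=243/61880 [(7 2 7; 2 -1 -1)], sign=+1
⇒ 4πI² = 3645/48841
I = (+1)√(3645/48841/(4π)) = 0.07706400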